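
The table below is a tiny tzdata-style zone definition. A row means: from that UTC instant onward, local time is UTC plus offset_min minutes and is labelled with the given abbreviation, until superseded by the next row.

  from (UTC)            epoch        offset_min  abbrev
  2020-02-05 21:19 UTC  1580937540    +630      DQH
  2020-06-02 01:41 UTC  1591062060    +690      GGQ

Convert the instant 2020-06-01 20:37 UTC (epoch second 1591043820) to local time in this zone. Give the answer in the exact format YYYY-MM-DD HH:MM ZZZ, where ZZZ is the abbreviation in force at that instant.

2020-06-02 07:07 DQH

Query: 2020-06-01 20:37 UTC
Rule 1/2 (DQH, +10:30): 2020-02-05 21:19 UTC ≤ query < 2020-06-02 01:41 UTC
20·60 + 37 + 630 = 1867 min
1867 = 1·1440 + 427; 427 = 7·60 + 7 → 07:07, 2020-06-01 + 1 day = 2020-06-02
→ 2020-06-02 07:07 DQH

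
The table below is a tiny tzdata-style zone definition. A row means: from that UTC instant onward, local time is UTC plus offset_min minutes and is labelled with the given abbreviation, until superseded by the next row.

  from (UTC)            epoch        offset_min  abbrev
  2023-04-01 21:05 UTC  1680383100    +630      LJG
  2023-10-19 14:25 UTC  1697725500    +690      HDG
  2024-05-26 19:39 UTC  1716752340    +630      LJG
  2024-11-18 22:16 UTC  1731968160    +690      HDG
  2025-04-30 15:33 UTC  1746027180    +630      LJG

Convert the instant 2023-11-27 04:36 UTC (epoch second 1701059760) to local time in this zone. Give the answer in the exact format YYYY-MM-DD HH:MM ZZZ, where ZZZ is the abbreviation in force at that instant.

2023-11-27 16:06 HDG

Query: 2023-11-27 04:36 UTC
Rule 2/5 (HDG, +11:30): 2023-10-19 14:25 UTC ≤ query < 2024-05-26 19:39 UTC
4·60 + 36 + 690 = 966 min
966 = 0·1440 + 966; 966 = 16·60 + 6 → 16:06, same day
→ 2023-11-27 16:06 HDG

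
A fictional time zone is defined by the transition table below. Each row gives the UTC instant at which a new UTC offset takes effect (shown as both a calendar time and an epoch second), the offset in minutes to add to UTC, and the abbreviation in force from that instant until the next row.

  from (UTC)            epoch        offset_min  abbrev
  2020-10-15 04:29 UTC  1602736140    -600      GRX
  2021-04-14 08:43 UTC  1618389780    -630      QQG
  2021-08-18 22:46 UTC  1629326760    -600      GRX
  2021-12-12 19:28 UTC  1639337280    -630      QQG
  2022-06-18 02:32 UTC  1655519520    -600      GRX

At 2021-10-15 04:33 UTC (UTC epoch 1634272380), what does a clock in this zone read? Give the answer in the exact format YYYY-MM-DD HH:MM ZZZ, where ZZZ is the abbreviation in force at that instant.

2021-10-14 18:33 GRX

Query: 2021-10-15 04:33 UTC
Rule 3/5 (GRX, -10:00): 2021-08-18 22:46 UTC ≤ query < 2021-12-12 19:28 UTC
4·60 + 33 - 600 = -327 min
-327 = -1·1440 + 1113; 1113 = 18·60 + 33 → 18:33, 2021-10-15 - 1 day = 2021-10-14
→ 2021-10-14 18:33 GRX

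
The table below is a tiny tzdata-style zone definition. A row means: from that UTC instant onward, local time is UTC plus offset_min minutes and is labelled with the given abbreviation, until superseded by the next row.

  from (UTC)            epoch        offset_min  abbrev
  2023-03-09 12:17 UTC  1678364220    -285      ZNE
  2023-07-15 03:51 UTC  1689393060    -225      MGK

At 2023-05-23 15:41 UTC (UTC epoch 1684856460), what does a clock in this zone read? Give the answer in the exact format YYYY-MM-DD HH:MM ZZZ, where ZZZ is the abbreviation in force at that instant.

Query: 2023-05-23 15:41 UTC
Rule 1/2 (ZNE, -04:45): 2023-03-09 12:17 UTC ≤ query < 2023-07-15 03:51 UTC
15·60 + 41 - 285 = 656 min
656 = 0·1440 + 656; 656 = 10·60 + 56 → 10:56, same day
→ 2023-05-23 10:56 ZNE

2023-05-23 10:56 ZNE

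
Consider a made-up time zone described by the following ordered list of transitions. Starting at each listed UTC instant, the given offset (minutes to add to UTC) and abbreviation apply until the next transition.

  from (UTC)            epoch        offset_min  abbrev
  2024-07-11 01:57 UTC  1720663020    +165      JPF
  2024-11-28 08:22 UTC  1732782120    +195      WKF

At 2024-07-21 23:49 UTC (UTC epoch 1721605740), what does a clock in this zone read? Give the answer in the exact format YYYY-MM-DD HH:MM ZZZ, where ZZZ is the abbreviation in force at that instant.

2024-07-22 02:34 JPF

Query: 2024-07-21 23:49 UTC
Rule 1/2 (JPF, +02:45): 2024-07-11 01:57 UTC ≤ query < 2024-11-28 08:22 UTC
23·60 + 49 + 165 = 1594 min
1594 = 1·1440 + 154; 154 = 2·60 + 34 → 02:34, 2024-07-21 + 1 day = 2024-07-22
→ 2024-07-22 02:34 JPF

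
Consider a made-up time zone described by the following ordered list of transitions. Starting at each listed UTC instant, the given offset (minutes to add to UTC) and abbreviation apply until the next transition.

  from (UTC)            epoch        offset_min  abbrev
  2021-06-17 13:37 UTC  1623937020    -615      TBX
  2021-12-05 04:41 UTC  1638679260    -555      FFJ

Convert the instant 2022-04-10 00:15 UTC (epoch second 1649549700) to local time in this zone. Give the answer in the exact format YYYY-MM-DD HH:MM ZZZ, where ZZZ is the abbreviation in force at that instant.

Query: 2022-04-10 00:15 UTC
Rule 2/2 (FFJ, -09:15): 2021-12-05 04:41 UTC ≤ query < +∞
0·60 + 15 - 555 = -540 min
-540 = -1·1440 + 900; 900 = 15·60 + 0 → 15:00, 2022-04-10 - 1 day = 2022-04-09
→ 2022-04-09 15:00 FFJ

2022-04-09 15:00 FFJ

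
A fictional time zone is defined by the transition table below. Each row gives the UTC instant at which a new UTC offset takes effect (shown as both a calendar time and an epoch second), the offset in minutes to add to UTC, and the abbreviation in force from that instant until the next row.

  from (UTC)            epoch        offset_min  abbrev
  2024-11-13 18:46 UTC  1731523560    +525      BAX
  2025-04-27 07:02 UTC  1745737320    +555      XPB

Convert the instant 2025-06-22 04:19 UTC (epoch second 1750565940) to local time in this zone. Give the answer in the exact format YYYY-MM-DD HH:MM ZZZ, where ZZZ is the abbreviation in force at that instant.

Query: 2025-06-22 04:19 UTC
Rule 2/2 (XPB, +09:15): 2025-04-27 07:02 UTC ≤ query < +∞
4·60 + 19 + 555 = 814 min
814 = 0·1440 + 814; 814 = 13·60 + 34 → 13:34, same day
→ 2025-06-22 13:34 XPB

2025-06-22 13:34 XPB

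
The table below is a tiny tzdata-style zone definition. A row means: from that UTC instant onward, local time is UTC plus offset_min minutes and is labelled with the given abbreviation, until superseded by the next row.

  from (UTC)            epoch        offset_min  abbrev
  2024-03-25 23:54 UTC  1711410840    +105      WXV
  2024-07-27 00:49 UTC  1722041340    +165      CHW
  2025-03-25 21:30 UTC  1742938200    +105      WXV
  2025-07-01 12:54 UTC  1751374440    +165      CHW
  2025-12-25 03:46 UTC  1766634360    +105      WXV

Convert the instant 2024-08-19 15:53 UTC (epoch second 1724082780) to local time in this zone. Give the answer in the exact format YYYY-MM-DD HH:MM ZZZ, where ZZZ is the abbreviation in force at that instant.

Query: 2024-08-19 15:53 UTC
Rule 2/5 (CHW, +02:45): 2024-07-27 00:49 UTC ≤ query < 2025-03-25 21:30 UTC
15·60 + 53 + 165 = 1118 min
1118 = 0·1440 + 1118; 1118 = 18·60 + 38 → 18:38, same day
→ 2024-08-19 18:38 CHW

2024-08-19 18:38 CHW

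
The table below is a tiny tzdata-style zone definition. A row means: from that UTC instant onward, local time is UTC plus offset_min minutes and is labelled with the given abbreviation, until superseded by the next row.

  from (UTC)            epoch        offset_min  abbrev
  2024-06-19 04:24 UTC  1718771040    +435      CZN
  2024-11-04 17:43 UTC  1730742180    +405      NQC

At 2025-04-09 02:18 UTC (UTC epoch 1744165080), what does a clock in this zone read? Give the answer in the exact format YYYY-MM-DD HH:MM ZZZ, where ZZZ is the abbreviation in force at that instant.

Query: 2025-04-09 02:18 UTC
Rule 2/2 (NQC, +06:45): 2024-11-04 17:43 UTC ≤ query < +∞
2·60 + 18 + 405 = 543 min
543 = 0·1440 + 543; 543 = 9·60 + 3 → 09:03, same day
→ 2025-04-09 09:03 NQC

2025-04-09 09:03 NQC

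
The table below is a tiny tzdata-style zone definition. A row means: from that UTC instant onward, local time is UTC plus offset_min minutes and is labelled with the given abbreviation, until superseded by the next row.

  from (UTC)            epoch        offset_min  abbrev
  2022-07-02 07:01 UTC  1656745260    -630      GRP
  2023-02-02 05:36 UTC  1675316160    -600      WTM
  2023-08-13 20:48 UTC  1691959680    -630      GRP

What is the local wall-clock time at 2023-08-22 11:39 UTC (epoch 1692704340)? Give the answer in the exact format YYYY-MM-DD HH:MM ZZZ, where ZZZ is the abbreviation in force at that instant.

2023-08-22 01:09 GRP

Query: 2023-08-22 11:39 UTC
Rule 3/3 (GRP, -10:30): 2023-08-13 20:48 UTC ≤ query < +∞
11·60 + 39 - 630 = 69 min
69 = 0·1440 + 69; 69 = 1·60 + 9 → 01:09, same day
→ 2023-08-22 01:09 GRP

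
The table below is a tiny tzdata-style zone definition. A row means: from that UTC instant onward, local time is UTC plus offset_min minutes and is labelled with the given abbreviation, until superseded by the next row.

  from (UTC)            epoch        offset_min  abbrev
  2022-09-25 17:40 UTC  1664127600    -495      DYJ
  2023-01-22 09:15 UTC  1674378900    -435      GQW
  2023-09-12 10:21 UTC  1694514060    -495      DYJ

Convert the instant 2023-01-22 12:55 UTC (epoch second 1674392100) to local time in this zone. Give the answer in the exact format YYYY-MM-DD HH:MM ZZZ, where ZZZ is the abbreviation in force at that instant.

2023-01-22 05:40 GQW

Query: 2023-01-22 12:55 UTC
Rule 2/3 (GQW, -07:15): 2023-01-22 09:15 UTC ≤ query < 2023-09-12 10:21 UTC
12·60 + 55 - 435 = 340 min
340 = 0·1440 + 340; 340 = 5·60 + 40 → 05:40, same day
→ 2023-01-22 05:40 GQW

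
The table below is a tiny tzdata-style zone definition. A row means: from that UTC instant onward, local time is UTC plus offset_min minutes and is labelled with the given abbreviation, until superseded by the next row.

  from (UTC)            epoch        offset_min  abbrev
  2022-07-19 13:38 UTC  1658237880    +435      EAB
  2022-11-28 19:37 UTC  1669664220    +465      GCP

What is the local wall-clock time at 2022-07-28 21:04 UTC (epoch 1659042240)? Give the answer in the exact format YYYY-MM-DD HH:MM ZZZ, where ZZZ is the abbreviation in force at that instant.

Query: 2022-07-28 21:04 UTC
Rule 1/2 (EAB, +07:15): 2022-07-19 13:38 UTC ≤ query < 2022-11-28 19:37 UTC
21·60 + 4 + 435 = 1699 min
1699 = 1·1440 + 259; 259 = 4·60 + 19 → 04:19, 2022-07-28 + 1 day = 2022-07-29
→ 2022-07-29 04:19 EAB

2022-07-29 04:19 EAB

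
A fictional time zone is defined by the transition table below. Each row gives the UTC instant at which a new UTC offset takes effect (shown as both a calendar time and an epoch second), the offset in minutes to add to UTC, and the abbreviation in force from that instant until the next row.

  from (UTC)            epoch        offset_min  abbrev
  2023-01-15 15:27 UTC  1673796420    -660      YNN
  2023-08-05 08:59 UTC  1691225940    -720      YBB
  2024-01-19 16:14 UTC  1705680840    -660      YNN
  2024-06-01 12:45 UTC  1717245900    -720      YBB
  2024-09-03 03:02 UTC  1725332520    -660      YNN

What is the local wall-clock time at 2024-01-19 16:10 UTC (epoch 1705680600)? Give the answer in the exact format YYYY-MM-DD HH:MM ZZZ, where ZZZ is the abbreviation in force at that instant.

2024-01-19 04:10 YBB

Query: 2024-01-19 16:10 UTC
Rule 2/5 (YBB, -12:00): 2023-08-05 08:59 UTC ≤ query < 2024-01-19 16:14 UTC
16·60 + 10 - 720 = 250 min
250 = 0·1440 + 250; 250 = 4·60 + 10 → 04:10, same day
→ 2024-01-19 04:10 YBB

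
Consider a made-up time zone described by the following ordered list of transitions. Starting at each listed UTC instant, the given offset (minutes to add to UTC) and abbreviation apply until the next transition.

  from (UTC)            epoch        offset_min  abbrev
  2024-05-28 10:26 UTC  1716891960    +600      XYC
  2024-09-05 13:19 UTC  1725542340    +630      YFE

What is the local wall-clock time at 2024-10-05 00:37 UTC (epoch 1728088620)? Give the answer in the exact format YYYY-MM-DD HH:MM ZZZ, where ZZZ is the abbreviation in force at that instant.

2024-10-05 11:07 YFE

Query: 2024-10-05 00:37 UTC
Rule 2/2 (YFE, +10:30): 2024-09-05 13:19 UTC ≤ query < +∞
0·60 + 37 + 630 = 667 min
667 = 0·1440 + 667; 667 = 11·60 + 7 → 11:07, same day
→ 2024-10-05 11:07 YFE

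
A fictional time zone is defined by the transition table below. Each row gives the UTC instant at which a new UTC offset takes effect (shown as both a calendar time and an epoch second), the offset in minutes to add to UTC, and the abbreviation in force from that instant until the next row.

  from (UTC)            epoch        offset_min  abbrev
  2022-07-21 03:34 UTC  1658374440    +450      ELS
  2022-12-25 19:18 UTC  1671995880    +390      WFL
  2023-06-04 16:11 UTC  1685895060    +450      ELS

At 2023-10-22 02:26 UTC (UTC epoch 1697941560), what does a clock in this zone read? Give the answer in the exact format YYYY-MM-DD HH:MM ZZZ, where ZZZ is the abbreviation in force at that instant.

Query: 2023-10-22 02:26 UTC
Rule 3/3 (ELS, +07:30): 2023-06-04 16:11 UTC ≤ query < +∞
2·60 + 26 + 450 = 596 min
596 = 0·1440 + 596; 596 = 9·60 + 56 → 09:56, same day
→ 2023-10-22 09:56 ELS

2023-10-22 09:56 ELS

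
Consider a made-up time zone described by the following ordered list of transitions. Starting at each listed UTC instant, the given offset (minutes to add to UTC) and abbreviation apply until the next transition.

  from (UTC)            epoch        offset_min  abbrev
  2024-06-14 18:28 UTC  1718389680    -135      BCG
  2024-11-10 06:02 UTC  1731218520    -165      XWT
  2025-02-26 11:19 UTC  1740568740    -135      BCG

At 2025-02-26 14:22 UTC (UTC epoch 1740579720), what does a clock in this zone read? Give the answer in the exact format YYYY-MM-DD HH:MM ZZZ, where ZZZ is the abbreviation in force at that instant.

2025-02-26 12:07 BCG

Query: 2025-02-26 14:22 UTC
Rule 3/3 (BCG, -02:15): 2025-02-26 11:19 UTC ≤ query < +∞
14·60 + 22 - 135 = 727 min
727 = 0·1440 + 727; 727 = 12·60 + 7 → 12:07, same day
→ 2025-02-26 12:07 BCG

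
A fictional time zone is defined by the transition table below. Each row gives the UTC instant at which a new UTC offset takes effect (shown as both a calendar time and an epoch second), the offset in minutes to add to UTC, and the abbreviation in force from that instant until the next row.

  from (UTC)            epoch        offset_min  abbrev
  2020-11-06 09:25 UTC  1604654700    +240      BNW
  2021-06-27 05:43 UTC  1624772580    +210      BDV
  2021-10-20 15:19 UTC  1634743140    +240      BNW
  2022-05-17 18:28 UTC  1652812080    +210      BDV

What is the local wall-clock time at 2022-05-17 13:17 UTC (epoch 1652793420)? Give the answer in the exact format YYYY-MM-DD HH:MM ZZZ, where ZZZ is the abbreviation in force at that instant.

Query: 2022-05-17 13:17 UTC
Rule 3/4 (BNW, +04:00): 2021-10-20 15:19 UTC ≤ query < 2022-05-17 18:28 UTC
13·60 + 17 + 240 = 1037 min
1037 = 0·1440 + 1037; 1037 = 17·60 + 17 → 17:17, same day
→ 2022-05-17 17:17 BNW

2022-05-17 17:17 BNW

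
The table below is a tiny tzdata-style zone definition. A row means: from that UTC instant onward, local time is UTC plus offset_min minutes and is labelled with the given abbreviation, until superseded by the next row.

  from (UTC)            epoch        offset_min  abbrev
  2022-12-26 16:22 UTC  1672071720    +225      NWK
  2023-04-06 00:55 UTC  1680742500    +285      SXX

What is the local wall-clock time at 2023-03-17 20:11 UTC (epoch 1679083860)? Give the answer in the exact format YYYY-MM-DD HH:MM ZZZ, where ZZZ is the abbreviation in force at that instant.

2023-03-17 23:56 NWK

Query: 2023-03-17 20:11 UTC
Rule 1/2 (NWK, +03:45): 2022-12-26 16:22 UTC ≤ query < 2023-04-06 00:55 UTC
20·60 + 11 + 225 = 1436 min
1436 = 0·1440 + 1436; 1436 = 23·60 + 56 → 23:56, same day
→ 2023-03-17 23:56 NWK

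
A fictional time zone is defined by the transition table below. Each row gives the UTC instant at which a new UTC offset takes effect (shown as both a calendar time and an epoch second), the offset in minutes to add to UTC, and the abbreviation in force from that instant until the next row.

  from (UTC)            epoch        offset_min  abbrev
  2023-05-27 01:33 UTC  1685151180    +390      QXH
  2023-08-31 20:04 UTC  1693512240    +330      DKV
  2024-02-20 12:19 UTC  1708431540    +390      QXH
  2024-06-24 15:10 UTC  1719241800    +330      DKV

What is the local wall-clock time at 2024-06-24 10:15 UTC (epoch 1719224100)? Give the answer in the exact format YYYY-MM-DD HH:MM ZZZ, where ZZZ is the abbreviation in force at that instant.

Query: 2024-06-24 10:15 UTC
Rule 3/4 (QXH, +06:30): 2024-02-20 12:19 UTC ≤ query < 2024-06-24 15:10 UTC
10·60 + 15 + 390 = 1005 min
1005 = 0·1440 + 1005; 1005 = 16·60 + 45 → 16:45, same day
→ 2024-06-24 16:45 QXH

2024-06-24 16:45 QXH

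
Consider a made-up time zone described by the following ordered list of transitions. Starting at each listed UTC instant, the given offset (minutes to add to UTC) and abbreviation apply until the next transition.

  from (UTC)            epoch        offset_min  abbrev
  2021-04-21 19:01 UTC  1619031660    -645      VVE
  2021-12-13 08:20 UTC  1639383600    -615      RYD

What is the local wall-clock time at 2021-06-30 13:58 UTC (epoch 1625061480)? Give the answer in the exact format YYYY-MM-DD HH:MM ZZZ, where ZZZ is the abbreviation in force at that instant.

2021-06-30 03:13 VVE

Query: 2021-06-30 13:58 UTC
Rule 1/2 (VVE, -10:45): 2021-04-21 19:01 UTC ≤ query < 2021-12-13 08:20 UTC
13·60 + 58 - 645 = 193 min
193 = 0·1440 + 193; 193 = 3·60 + 13 → 03:13, same day
→ 2021-06-30 03:13 VVE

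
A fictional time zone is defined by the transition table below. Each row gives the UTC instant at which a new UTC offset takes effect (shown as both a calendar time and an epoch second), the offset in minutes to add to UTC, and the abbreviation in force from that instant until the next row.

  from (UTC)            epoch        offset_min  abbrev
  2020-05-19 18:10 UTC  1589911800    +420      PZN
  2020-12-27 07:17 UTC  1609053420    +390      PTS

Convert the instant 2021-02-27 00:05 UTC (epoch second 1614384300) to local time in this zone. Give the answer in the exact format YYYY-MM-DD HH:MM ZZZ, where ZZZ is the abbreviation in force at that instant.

Query: 2021-02-27 00:05 UTC
Rule 2/2 (PTS, +06:30): 2020-12-27 07:17 UTC ≤ query < +∞
0·60 + 5 + 390 = 395 min
395 = 0·1440 + 395; 395 = 6·60 + 35 → 06:35, same day
→ 2021-02-27 06:35 PTS

2021-02-27 06:35 PTS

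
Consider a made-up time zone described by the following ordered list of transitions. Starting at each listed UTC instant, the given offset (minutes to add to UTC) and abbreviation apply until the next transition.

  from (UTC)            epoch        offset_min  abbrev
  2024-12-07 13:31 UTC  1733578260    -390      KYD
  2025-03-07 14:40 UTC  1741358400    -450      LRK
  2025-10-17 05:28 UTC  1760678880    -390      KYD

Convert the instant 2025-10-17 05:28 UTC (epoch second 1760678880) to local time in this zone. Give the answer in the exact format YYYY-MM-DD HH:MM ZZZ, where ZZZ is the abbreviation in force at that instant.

2025-10-16 22:58 KYD

Query: 2025-10-17 05:28 UTC
Rule 3/3 (KYD, -06:30): 2025-10-17 05:28 UTC ≤ query < +∞
5·60 + 28 - 390 = -62 min
-62 = -1·1440 + 1378; 1378 = 22·60 + 58 → 22:58, 2025-10-17 - 1 day = 2025-10-16
→ 2025-10-16 22:58 KYD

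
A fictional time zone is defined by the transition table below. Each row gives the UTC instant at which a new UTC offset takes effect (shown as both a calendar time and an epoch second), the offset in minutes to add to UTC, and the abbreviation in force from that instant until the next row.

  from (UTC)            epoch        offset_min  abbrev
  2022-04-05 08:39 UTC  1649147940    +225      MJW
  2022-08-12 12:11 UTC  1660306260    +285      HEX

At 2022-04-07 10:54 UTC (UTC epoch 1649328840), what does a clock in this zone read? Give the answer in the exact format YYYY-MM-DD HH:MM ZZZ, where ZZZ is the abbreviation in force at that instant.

Query: 2022-04-07 10:54 UTC
Rule 1/2 (MJW, +03:45): 2022-04-05 08:39 UTC ≤ query < 2022-08-12 12:11 UTC
10·60 + 54 + 225 = 879 min
879 = 0·1440 + 879; 879 = 14·60 + 39 → 14:39, same day
→ 2022-04-07 14:39 MJW

2022-04-07 14:39 MJW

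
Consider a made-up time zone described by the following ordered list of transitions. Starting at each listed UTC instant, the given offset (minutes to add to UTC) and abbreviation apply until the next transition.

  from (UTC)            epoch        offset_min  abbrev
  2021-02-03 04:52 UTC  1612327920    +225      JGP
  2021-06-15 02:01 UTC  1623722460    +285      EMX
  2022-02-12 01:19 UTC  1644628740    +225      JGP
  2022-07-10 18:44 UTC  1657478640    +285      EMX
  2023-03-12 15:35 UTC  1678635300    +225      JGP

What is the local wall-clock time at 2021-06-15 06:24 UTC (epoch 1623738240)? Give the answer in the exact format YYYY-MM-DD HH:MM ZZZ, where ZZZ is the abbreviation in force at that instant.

2021-06-15 11:09 EMX

Query: 2021-06-15 06:24 UTC
Rule 2/5 (EMX, +04:45): 2021-06-15 02:01 UTC ≤ query < 2022-02-12 01:19 UTC
6·60 + 24 + 285 = 669 min
669 = 0·1440 + 669; 669 = 11·60 + 9 → 11:09, same day
→ 2021-06-15 11:09 EMX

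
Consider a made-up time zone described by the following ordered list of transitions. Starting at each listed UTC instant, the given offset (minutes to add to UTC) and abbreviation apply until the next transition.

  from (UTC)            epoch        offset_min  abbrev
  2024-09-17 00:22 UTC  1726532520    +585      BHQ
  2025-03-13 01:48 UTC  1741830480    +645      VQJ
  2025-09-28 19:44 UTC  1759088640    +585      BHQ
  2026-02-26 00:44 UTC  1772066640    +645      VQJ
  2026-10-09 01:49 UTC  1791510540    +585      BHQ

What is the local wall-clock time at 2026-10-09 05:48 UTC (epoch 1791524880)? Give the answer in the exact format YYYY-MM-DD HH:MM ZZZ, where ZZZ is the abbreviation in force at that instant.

2026-10-09 15:33 BHQ

Query: 2026-10-09 05:48 UTC
Rule 5/5 (BHQ, +09:45): 2026-10-09 01:49 UTC ≤ query < +∞
5·60 + 48 + 585 = 933 min
933 = 0·1440 + 933; 933 = 15·60 + 33 → 15:33, same day
→ 2026-10-09 15:33 BHQ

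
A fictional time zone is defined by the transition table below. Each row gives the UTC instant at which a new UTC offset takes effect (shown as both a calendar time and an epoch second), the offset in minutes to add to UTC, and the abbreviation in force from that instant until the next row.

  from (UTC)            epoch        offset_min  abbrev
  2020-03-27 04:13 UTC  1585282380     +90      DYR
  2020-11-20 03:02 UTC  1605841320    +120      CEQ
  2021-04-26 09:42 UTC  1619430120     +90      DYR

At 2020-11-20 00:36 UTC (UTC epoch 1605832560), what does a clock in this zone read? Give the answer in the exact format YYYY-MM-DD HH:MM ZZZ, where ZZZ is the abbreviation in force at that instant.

2020-11-20 02:06 DYR

Query: 2020-11-20 00:36 UTC
Rule 1/3 (DYR, +01:30): 2020-03-27 04:13 UTC ≤ query < 2020-11-20 03:02 UTC
0·60 + 36 + 90 = 126 min
126 = 0·1440 + 126; 126 = 2·60 + 6 → 02:06, same day
→ 2020-11-20 02:06 DYR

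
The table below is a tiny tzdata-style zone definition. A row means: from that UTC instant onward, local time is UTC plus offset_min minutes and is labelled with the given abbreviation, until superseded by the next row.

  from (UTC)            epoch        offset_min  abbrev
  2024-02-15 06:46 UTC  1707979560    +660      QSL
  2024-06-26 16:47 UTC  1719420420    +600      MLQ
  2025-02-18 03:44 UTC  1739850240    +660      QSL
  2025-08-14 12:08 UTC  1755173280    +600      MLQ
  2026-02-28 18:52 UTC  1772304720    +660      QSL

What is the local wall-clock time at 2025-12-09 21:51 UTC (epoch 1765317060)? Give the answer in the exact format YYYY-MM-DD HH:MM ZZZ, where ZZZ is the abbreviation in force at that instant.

Query: 2025-12-09 21:51 UTC
Rule 4/5 (MLQ, +10:00): 2025-08-14 12:08 UTC ≤ query < 2026-02-28 18:52 UTC
21·60 + 51 + 600 = 1911 min
1911 = 1·1440 + 471; 471 = 7·60 + 51 → 07:51, 2025-12-09 + 1 day = 2025-12-10
→ 2025-12-10 07:51 MLQ

2025-12-10 07:51 MLQ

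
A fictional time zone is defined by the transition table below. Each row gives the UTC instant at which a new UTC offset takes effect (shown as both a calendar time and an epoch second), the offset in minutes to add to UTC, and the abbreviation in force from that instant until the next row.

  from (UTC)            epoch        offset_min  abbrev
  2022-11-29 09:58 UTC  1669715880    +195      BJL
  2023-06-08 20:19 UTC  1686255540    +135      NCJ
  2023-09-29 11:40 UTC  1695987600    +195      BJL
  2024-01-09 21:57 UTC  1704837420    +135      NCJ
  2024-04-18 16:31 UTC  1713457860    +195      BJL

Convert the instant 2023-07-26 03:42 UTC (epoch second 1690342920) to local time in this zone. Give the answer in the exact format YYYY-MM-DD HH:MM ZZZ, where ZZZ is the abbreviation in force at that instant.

Query: 2023-07-26 03:42 UTC
Rule 2/5 (NCJ, +02:15): 2023-06-08 20:19 UTC ≤ query < 2023-09-29 11:40 UTC
3·60 + 42 + 135 = 357 min
357 = 0·1440 + 357; 357 = 5·60 + 57 → 05:57, same day
→ 2023-07-26 05:57 NCJ

2023-07-26 05:57 NCJ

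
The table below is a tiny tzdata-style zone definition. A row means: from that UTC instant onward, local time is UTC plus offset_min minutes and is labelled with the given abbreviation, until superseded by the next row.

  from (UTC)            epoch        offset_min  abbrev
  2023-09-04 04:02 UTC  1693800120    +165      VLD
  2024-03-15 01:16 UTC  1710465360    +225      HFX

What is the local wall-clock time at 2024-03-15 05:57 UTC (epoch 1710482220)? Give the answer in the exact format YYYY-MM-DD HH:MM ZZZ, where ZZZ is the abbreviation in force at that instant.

Query: 2024-03-15 05:57 UTC
Rule 2/2 (HFX, +03:45): 2024-03-15 01:16 UTC ≤ query < +∞
5·60 + 57 + 225 = 582 min
582 = 0·1440 + 582; 582 = 9·60 + 42 → 09:42, same day
→ 2024-03-15 09:42 HFX

2024-03-15 09:42 HFX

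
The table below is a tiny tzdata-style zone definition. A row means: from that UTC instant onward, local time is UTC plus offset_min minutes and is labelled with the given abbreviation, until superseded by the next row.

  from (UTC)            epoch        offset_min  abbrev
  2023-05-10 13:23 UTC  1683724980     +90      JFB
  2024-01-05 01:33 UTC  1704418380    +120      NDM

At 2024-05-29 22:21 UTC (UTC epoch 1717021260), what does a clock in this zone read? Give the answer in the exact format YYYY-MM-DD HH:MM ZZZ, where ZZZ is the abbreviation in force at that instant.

Query: 2024-05-29 22:21 UTC
Rule 2/2 (NDM, +02:00): 2024-01-05 01:33 UTC ≤ query < +∞
22·60 + 21 + 120 = 1461 min
1461 = 1·1440 + 21; 21 = 0·60 + 21 → 00:21, 2024-05-29 + 1 day = 2024-05-30
→ 2024-05-30 00:21 NDM

2024-05-30 00:21 NDM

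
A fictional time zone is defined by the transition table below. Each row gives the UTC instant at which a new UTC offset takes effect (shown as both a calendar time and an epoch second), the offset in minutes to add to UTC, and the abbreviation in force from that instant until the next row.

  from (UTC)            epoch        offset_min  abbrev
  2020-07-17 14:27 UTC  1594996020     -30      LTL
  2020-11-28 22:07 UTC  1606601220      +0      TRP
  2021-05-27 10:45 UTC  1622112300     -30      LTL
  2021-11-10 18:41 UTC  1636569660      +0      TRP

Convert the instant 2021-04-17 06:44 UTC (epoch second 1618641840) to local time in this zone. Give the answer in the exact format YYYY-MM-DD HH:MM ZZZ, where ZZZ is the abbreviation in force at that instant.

Query: 2021-04-17 06:44 UTC
Rule 2/4 (TRP, +00:00): 2020-11-28 22:07 UTC ≤ query < 2021-05-27 10:45 UTC
6·60 + 44 + 0 = 404 min
404 = 0·1440 + 404; 404 = 6·60 + 44 → 06:44, same day
→ 2021-04-17 06:44 TRP

2021-04-17 06:44 TRP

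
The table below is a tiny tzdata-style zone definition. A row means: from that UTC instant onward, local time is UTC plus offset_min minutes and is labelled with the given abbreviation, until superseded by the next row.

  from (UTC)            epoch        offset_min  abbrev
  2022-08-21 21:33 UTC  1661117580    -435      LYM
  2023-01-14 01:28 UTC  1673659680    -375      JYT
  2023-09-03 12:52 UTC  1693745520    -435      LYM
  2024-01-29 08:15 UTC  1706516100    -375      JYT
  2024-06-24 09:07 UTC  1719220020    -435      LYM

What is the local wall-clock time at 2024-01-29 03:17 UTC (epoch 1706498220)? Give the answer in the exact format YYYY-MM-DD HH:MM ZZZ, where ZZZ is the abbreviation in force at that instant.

Query: 2024-01-29 03:17 UTC
Rule 3/5 (LYM, -07:15): 2023-09-03 12:52 UTC ≤ query < 2024-01-29 08:15 UTC
3·60 + 17 - 435 = -238 min
-238 = -1·1440 + 1202; 1202 = 20·60 + 2 → 20:02, 2024-01-29 - 1 day = 2024-01-28
→ 2024-01-28 20:02 LYM

2024-01-28 20:02 LYM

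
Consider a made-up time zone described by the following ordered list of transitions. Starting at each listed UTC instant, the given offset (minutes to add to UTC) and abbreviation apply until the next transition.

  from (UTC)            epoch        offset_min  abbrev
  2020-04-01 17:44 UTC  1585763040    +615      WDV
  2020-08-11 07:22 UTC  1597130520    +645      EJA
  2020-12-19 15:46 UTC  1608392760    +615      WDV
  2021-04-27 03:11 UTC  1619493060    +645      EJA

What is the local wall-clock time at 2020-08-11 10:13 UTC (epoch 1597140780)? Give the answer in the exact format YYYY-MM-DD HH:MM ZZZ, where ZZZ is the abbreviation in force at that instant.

2020-08-11 20:58 EJA

Query: 2020-08-11 10:13 UTC
Rule 2/4 (EJA, +10:45): 2020-08-11 07:22 UTC ≤ query < 2020-12-19 15:46 UTC
10·60 + 13 + 645 = 1258 min
1258 = 0·1440 + 1258; 1258 = 20·60 + 58 → 20:58, same day
→ 2020-08-11 20:58 EJA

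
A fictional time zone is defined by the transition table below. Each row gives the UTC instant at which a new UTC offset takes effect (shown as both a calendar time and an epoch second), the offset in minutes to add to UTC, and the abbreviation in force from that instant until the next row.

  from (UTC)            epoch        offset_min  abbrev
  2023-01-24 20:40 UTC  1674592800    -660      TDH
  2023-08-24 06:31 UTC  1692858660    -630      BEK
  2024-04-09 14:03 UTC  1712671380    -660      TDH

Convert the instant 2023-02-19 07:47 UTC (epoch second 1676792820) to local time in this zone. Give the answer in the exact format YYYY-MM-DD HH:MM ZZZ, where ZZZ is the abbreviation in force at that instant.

2023-02-18 20:47 TDH

Query: 2023-02-19 07:47 UTC
Rule 1/3 (TDH, -11:00): 2023-01-24 20:40 UTC ≤ query < 2023-08-24 06:31 UTC
7·60 + 47 - 660 = -193 min
-193 = -1·1440 + 1247; 1247 = 20·60 + 47 → 20:47, 2023-02-19 - 1 day = 2023-02-18
→ 2023-02-18 20:47 TDH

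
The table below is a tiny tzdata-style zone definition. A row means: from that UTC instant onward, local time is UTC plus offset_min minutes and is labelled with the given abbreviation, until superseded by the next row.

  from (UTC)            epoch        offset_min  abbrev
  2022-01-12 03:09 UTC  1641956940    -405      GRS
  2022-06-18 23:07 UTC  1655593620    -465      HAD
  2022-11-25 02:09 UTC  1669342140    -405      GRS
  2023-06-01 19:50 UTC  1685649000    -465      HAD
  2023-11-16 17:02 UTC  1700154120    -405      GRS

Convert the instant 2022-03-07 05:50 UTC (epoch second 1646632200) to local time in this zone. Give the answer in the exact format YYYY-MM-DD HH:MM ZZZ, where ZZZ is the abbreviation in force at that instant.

Query: 2022-03-07 05:50 UTC
Rule 1/5 (GRS, -06:45): 2022-01-12 03:09 UTC ≤ query < 2022-06-18 23:07 UTC
5·60 + 50 - 405 = -55 min
-55 = -1·1440 + 1385; 1385 = 23·60 + 5 → 23:05, 2022-03-07 - 1 day = 2022-03-06
→ 2022-03-06 23:05 GRS

2022-03-06 23:05 GRS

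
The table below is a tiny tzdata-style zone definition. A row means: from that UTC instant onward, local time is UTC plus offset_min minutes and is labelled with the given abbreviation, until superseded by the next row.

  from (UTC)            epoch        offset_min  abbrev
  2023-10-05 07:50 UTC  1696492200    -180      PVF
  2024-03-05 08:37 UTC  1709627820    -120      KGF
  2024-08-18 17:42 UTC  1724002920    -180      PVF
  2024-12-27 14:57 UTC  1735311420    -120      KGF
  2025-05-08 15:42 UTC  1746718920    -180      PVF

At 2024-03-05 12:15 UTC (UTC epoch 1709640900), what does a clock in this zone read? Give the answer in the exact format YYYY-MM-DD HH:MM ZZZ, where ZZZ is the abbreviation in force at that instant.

Query: 2024-03-05 12:15 UTC
Rule 2/5 (KGF, -02:00): 2024-03-05 08:37 UTC ≤ query < 2024-08-18 17:42 UTC
12·60 + 15 - 120 = 615 min
615 = 0·1440 + 615; 615 = 10·60 + 15 → 10:15, same day
→ 2024-03-05 10:15 KGF

2024-03-05 10:15 KGF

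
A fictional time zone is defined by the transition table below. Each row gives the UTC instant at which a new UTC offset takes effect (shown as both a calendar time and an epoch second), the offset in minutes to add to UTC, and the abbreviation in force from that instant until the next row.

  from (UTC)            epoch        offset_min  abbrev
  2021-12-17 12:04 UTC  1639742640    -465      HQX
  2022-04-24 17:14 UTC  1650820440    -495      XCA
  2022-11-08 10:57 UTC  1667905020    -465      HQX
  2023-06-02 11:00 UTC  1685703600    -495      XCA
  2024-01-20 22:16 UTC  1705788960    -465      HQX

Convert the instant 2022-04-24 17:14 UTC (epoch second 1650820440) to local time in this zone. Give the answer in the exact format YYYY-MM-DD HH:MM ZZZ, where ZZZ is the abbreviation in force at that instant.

Query: 2022-04-24 17:14 UTC
Rule 2/5 (XCA, -08:15): 2022-04-24 17:14 UTC ≤ query < 2022-11-08 10:57 UTC
17·60 + 14 - 495 = 539 min
539 = 0·1440 + 539; 539 = 8·60 + 59 → 08:59, same day
→ 2022-04-24 08:59 XCA

2022-04-24 08:59 XCA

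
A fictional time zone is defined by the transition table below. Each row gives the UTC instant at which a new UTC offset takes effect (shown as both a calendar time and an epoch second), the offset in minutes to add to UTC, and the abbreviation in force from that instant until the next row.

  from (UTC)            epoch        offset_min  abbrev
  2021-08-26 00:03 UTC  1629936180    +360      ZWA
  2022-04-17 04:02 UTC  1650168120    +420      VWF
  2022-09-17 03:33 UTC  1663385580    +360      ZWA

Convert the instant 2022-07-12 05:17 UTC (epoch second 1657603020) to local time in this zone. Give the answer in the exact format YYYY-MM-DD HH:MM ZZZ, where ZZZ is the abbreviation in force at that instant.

Query: 2022-07-12 05:17 UTC
Rule 2/3 (VWF, +07:00): 2022-04-17 04:02 UTC ≤ query < 2022-09-17 03:33 UTC
5·60 + 17 + 420 = 737 min
737 = 0·1440 + 737; 737 = 12·60 + 17 → 12:17, same day
→ 2022-07-12 12:17 VWF

2022-07-12 12:17 VWF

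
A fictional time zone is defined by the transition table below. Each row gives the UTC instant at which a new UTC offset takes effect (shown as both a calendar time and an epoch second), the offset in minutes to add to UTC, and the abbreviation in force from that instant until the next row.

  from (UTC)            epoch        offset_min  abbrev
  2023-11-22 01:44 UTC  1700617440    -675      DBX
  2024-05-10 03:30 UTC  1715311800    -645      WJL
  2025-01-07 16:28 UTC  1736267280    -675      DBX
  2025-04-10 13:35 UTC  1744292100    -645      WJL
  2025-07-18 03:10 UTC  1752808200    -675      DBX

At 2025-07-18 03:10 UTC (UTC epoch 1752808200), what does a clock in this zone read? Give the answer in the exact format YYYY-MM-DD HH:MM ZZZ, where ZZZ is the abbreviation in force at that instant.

2025-07-17 15:55 DBX

Query: 2025-07-18 03:10 UTC
Rule 5/5 (DBX, -11:15): 2025-07-18 03:10 UTC ≤ query < +∞
3·60 + 10 - 675 = -485 min
-485 = -1·1440 + 955; 955 = 15·60 + 55 → 15:55, 2025-07-18 - 1 day = 2025-07-17
→ 2025-07-17 15:55 DBX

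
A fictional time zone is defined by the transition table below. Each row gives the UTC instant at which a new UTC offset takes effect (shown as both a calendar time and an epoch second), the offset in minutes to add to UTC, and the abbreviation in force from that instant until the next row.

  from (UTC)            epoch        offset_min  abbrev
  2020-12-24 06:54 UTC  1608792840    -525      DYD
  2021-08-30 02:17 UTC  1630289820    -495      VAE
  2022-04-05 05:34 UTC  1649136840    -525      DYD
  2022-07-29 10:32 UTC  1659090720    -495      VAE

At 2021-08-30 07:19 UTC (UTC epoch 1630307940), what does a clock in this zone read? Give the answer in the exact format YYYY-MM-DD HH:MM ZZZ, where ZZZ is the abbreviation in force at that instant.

Query: 2021-08-30 07:19 UTC
Rule 2/4 (VAE, -08:15): 2021-08-30 02:17 UTC ≤ query < 2022-04-05 05:34 UTC
7·60 + 19 - 495 = -56 min
-56 = -1·1440 + 1384; 1384 = 23·60 + 4 → 23:04, 2021-08-30 - 1 day = 2021-08-29
→ 2021-08-29 23:04 VAE

2021-08-29 23:04 VAE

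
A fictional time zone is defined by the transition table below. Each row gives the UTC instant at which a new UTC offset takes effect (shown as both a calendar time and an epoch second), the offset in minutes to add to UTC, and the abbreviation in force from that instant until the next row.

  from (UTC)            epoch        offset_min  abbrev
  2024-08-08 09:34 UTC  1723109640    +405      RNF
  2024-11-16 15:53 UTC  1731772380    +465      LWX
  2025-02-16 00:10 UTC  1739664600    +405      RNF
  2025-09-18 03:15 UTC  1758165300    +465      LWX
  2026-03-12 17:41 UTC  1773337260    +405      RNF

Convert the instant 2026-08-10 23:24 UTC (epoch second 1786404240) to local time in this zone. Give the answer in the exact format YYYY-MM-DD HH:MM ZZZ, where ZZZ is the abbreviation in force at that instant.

Query: 2026-08-10 23:24 UTC
Rule 5/5 (RNF, +06:45): 2026-03-12 17:41 UTC ≤ query < +∞
23·60 + 24 + 405 = 1809 min
1809 = 1·1440 + 369; 369 = 6·60 + 9 → 06:09, 2026-08-10 + 1 day = 2026-08-11
→ 2026-08-11 06:09 RNF

2026-08-11 06:09 RNF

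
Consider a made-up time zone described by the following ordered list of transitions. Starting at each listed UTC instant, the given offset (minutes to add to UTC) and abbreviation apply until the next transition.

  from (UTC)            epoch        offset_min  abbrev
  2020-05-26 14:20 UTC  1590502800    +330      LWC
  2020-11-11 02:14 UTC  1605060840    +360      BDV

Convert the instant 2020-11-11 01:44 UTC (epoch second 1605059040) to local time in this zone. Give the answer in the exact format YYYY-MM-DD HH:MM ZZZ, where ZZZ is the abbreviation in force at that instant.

Query: 2020-11-11 01:44 UTC
Rule 1/2 (LWC, +05:30): 2020-05-26 14:20 UTC ≤ query < 2020-11-11 02:14 UTC
1·60 + 44 + 330 = 434 min
434 = 0·1440 + 434; 434 = 7·60 + 14 → 07:14, same day
→ 2020-11-11 07:14 LWC

2020-11-11 07:14 LWC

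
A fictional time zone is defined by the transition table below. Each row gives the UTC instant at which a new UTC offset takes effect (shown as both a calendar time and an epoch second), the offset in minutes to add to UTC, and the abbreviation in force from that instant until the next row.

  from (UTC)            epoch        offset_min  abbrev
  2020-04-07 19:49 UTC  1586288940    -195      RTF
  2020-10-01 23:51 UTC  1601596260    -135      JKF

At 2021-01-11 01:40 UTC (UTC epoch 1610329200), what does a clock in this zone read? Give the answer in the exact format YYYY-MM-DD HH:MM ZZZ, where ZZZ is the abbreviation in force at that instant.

2021-01-10 23:25 JKF

Query: 2021-01-11 01:40 UTC
Rule 2/2 (JKF, -02:15): 2020-10-01 23:51 UTC ≤ query < +∞
1·60 + 40 - 135 = -35 min
-35 = -1·1440 + 1405; 1405 = 23·60 + 25 → 23:25, 2021-01-11 - 1 day = 2021-01-10
→ 2021-01-10 23:25 JKF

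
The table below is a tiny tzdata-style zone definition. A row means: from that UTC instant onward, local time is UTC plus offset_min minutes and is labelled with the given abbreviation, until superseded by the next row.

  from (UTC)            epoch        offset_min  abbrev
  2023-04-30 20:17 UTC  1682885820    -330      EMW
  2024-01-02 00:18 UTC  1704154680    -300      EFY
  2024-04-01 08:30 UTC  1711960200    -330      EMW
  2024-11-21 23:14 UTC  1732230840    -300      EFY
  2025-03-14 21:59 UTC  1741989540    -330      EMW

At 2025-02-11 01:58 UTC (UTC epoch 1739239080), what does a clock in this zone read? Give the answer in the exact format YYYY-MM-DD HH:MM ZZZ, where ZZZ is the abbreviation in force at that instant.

2025-02-10 20:58 EFY

Query: 2025-02-11 01:58 UTC
Rule 4/5 (EFY, -05:00): 2024-11-21 23:14 UTC ≤ query < 2025-03-14 21:59 UTC
1·60 + 58 - 300 = -182 min
-182 = -1·1440 + 1258; 1258 = 20·60 + 58 → 20:58, 2025-02-11 - 1 day = 2025-02-10
→ 2025-02-10 20:58 EFY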